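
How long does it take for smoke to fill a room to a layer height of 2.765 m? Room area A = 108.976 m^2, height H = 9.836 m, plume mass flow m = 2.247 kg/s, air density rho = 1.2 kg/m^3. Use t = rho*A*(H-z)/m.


H - z = 7.071 m
t = 1.2 * 108.976 * 7.071 / 2.247 = 411.52 s

411.52 s


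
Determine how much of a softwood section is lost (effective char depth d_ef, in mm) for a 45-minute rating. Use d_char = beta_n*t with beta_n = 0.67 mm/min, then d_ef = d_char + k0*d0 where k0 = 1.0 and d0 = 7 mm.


d_char = 0.67 * 45 = 30.15 mm
d_ef = 30.15 + 1.0*7 = 37.15 mm

37.15 mm


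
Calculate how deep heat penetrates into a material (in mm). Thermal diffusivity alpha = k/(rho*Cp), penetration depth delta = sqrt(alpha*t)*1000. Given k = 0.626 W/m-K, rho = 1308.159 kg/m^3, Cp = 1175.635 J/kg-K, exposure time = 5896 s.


alpha = 0.626 / (1308.159 * 1175.635) = 4.0704e-07 m^2/s
alpha * t = 0.0023999
delta = sqrt(0.0023999) * 1000 = 48.989 mm

48.989 mm


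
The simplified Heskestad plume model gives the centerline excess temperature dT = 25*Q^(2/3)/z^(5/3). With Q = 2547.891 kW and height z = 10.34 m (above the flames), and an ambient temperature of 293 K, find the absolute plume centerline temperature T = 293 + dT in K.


Q^(2/3) = 186.55
z^(5/3) = 49.076
dT = 25 * 186.55 / 49.076 = 95.030 K
T = 293 + 95.030 = 388.03 K

388.03 K


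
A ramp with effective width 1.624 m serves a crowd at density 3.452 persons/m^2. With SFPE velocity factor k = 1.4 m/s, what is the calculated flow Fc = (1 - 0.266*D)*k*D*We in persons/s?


1 - 0.266*D = 1 - 0.266*3.452 = 0.081768
Fs = 0.081768 * 1.4 * 3.452 = 0.39517 persons/(s*m)
Fc = 0.39517 * 1.624 = 0.64175 persons/s

0.64175 persons/s


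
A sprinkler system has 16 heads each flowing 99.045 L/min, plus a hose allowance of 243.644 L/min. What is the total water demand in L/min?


Sprinkler demand = 16 * 99.045 = 1584.72 L/min
Total = 1584.72 + 243.644 = 1828.364 L/min

1828.364 L/min


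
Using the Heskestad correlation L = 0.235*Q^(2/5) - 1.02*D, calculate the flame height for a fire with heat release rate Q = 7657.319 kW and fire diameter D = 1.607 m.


Q^(2/5) = 35.779
0.235 * Q^(2/5) = 8.4081
1.02 * D = 1.6391
L = 6.7690 m

6.7690 m


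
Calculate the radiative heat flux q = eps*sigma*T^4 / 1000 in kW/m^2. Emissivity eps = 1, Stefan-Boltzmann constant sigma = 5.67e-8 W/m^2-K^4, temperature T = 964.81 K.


T^4 = 8.6650e+11
q = 1 * 5.67e-8 * 8.6650e+11 / 1000 = 49.130 kW/m^2

49.130 kW/m^2


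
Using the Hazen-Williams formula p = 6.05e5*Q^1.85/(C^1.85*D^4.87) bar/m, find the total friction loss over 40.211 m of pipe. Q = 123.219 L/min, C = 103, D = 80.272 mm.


Q^1.85 = 7374.9
C^1.85 = 5293.6
D^4.87 = 1.8846e+09
p/m = 0.00044723 bar/m
p_total = 0.00044723 * 40.211 = 0.017984 bar

0.017984 bar


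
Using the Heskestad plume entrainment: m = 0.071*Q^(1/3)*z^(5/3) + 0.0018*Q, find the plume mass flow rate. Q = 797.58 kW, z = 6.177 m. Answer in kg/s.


Q^(1/3) = 9.2738
z^(5/3) = 20.795
First term = 0.071 * 9.2738 * 20.795 = 13.692
Second term = 0.0018 * 797.58 = 1.4356
m = 15.128 kg/s

15.128 kg/s


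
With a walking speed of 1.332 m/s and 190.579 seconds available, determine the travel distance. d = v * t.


d = 1.332 * 190.579 = 253.85 m

253.85 m


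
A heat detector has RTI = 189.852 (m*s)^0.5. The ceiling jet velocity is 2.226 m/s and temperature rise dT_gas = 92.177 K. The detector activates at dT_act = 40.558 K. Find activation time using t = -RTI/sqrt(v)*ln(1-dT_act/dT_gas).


dT_act/dT_gas = 0.44000
ln(1 - 0.44000) = -0.57982
t = -189.852 / sqrt(2.226) * -0.57982 = 73.781 s

73.781 s


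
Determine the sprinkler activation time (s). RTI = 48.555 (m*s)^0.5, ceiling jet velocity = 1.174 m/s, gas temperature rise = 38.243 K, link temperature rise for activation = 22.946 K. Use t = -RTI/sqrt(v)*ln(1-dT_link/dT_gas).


dT_link/dT_gas = 0.60001
ln(1 - 0.60001) = -0.91630
t = -48.555 / sqrt(1.174) * -0.91630 = 41.062 s

41.062 s


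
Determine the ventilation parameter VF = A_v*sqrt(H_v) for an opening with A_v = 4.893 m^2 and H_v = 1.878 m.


sqrt(H_v) = 1.3704
VF = 4.893 * 1.3704 = 6.7054 m^(5/2)

6.7054 m^(5/2)


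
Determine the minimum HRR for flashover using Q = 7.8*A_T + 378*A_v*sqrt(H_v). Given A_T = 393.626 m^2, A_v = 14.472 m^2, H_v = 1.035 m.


7.8*A_T = 3070.3
sqrt(H_v) = 1.0173
378*A_v*sqrt(H_v) = 5565.3
Q = 3070.3 + 5565.3 = 8635.6 kW

8635.6 kW


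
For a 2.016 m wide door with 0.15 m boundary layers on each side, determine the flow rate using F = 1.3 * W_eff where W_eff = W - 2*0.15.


W_eff = 2.016 - 0.30 = 1.716 m
F = 1.3 * 1.716 = 2.2308 persons/s

2.2308 persons/s


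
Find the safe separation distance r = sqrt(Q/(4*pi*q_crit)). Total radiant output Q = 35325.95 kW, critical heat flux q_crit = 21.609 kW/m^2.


4*pi*q_crit = 271.55
Q/(4*pi*q_crit) = 130.09
r = sqrt(130.09) = 11.406 m

11.406 m


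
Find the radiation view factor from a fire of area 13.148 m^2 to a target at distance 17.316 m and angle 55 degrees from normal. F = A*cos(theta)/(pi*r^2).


cos(55 deg) = 0.57358
pi*r^2 = 941.99
F = 13.148 * 0.57358 / 941.99 = 0.0080058

0.0080058


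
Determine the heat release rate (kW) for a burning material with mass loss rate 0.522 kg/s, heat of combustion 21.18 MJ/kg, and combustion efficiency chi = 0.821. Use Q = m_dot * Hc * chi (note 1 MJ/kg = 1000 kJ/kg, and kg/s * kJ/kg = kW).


Hc = 21.18 MJ/kg = 21.18 * 1000 kJ/kg = 21180 kJ/kg
Q = 0.522 kg/s * 21180 kJ/kg * 0.821 = 9076.9 kW

9076.9 kW


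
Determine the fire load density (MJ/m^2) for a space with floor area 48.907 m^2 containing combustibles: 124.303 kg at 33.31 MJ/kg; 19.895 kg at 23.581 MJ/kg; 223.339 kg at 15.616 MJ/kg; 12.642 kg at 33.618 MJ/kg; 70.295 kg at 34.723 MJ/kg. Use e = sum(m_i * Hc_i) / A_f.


Total energy = 124.303*33.31 + 19.895*23.581 + 223.339*15.616 + 12.642*33.618 + 70.295*34.723
= 4140.533 + 469.1440 + 3487.662 + 424.9988 + 2440.853
= 10963.19 MJ
e = 10963.19 / 48.907 = 224.16 MJ/m^2

224.16 MJ/m^2


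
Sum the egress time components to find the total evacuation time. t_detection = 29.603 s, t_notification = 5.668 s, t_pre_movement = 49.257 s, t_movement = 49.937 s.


Total = 29.603 + 5.668 + 49.257 + 49.937 = 134.465 s

134.465 s


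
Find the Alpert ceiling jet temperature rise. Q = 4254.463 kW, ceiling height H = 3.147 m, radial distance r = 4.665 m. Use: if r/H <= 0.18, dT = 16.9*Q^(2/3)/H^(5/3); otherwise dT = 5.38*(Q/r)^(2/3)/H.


r/H = 4.665 / 3.147 = 1.4824
r/H > 0.18, so dT = 5.38*(Q/r)^(2/3)/H
Q/r = 912.00
(Q/r)^(2/3) = 94.043
dT = 5.38 * 94.043 / 3.147 = 160.77 K

160.77 K


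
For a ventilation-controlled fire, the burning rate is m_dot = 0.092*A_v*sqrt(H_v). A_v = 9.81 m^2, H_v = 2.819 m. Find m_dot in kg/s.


sqrt(H_v) = 1.6790
m_dot = 0.092 * 9.81 * 1.6790 = 1.5153 kg/s

1.5153 kg/s


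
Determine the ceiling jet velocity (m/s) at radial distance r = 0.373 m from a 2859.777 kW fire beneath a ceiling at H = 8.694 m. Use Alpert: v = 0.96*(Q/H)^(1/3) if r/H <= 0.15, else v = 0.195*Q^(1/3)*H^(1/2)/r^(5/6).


r/H = 0.373 / 8.694 = 0.042903
r/H <= 0.15, so v = 0.96*(Q/H)^(1/3)
Q/H = 328.94
(Q/H)^(1/3) = 6.9030
v = 0.96 * 6.9030 = 6.6269 m/s

6.6269 m/s


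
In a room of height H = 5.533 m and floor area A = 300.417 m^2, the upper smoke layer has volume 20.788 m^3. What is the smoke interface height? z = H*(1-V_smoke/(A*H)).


V/(A*H) = 0.012506
1 - 0.012506 = 0.98749
z = 5.533 * 0.98749 = 5.4638 m

5.4638 m


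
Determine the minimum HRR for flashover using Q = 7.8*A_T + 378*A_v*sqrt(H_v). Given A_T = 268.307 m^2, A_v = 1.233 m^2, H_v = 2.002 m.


7.8*A_T = 2092.8
sqrt(H_v) = 1.4149
378*A_v*sqrt(H_v) = 659.46
Q = 2092.8 + 659.46 = 2752.3 kW

2752.3 kW


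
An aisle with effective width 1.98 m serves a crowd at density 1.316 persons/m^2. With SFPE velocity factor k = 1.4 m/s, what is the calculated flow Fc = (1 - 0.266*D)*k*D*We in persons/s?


1 - 0.266*D = 1 - 0.266*1.316 = 0.64994
Fs = 0.64994 * 1.4 * 1.316 = 1.1975 persons/(s*m)
Fc = 1.1975 * 1.98 = 2.3710 persons/s

2.3710 persons/s


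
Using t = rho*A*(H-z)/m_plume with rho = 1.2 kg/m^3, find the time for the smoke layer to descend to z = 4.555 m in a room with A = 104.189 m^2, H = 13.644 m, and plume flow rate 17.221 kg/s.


H - z = 9.089 m
t = 1.2 * 104.189 * 9.089 / 17.221 = 65.987 s

65.987 s


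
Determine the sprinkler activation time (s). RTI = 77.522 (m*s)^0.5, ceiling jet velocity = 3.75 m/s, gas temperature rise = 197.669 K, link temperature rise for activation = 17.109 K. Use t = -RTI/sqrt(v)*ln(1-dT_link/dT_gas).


dT_link/dT_gas = 0.086554
ln(1 - 0.086554) = -0.090531
t = -77.522 / sqrt(3.75) * -0.090531 = 3.6241 s

3.6241 s


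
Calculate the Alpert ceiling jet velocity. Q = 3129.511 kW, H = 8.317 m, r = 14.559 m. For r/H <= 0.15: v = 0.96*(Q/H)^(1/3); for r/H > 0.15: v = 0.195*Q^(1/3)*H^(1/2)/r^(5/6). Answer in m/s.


r/H = 14.559 / 8.317 = 1.7505
r/H > 0.15, so v = 0.195*Q^(1/3)*H^(1/2)/r^(5/6)
Q^(1/3) = 14.627
H^(1/2) = 2.8839
r^(5/6) = 9.3170
v = 0.195 * 14.627 * 2.8839 / 9.3170 = 0.88288 m/s

0.88288 m/s


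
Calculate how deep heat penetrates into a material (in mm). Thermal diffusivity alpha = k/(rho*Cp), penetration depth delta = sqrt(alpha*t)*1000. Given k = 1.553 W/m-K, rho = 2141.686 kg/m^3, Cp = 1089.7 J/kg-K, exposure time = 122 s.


alpha = 1.553 / (2141.686 * 1089.7) = 6.6544e-07 m^2/s
alpha * t = 8.1184e-05
delta = sqrt(8.1184e-05) * 1000 = 9.0102 mm

9.0102 mm


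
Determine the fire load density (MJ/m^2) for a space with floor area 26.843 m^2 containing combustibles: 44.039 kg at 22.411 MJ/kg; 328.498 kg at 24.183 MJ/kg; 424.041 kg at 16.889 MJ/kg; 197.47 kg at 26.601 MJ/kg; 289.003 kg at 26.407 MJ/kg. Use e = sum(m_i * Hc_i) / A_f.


Total energy = 44.039*22.411 + 328.498*24.183 + 424.041*16.889 + 197.47*26.601 + 289.003*26.407
= 986.9580 + 7944.067 + 7161.628 + 5252.899 + 7631.702
= 28977.26 MJ
e = 28977.26 / 26.843 = 1079.5 MJ/m^2

1079.5 MJ/m^2


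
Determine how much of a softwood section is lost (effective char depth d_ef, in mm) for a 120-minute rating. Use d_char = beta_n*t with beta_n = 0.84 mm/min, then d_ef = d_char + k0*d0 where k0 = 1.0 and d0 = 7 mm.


d_char = 0.84 * 120 = 100.8 mm
d_ef = 100.8 + 1.0*7 = 107.8 mm

107.8 mm


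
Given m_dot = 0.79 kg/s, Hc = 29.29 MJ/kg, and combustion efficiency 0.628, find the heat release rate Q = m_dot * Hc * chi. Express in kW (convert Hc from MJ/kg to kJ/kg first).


Hc = 29.29 MJ/kg = 29.29 * 1000 kJ/kg = 29290 kJ/kg
Q = 0.79 kg/s * 29290 kJ/kg * 0.628 = 14531 kW

14531 kW


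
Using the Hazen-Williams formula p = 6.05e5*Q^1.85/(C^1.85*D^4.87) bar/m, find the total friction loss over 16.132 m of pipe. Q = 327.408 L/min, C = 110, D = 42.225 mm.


Q^1.85 = 44969
C^1.85 = 5978.3
D^4.87 = 8.2513e+07
p/m = 0.055153 bar/m
p_total = 0.055153 * 16.132 = 0.88973 bar

0.88973 bar


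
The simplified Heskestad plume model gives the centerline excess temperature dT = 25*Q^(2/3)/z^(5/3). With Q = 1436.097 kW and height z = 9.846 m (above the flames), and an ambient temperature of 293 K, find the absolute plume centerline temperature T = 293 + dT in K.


Q^(2/3) = 127.29
z^(5/3) = 45.231
dT = 25 * 127.29 / 45.231 = 70.355 K
T = 293 + 70.355 = 363.36 K

363.36 K


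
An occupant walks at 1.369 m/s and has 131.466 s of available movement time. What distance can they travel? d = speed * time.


d = 1.369 * 131.466 = 179.98 m

179.98 m


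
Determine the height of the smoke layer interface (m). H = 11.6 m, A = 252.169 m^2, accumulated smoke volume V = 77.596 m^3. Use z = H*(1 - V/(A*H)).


V/(A*H) = 0.026527
1 - 0.026527 = 0.97347
z = 11.6 * 0.97347 = 11.292 m

11.292 m


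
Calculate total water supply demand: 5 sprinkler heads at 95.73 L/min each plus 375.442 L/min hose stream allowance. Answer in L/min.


Sprinkler demand = 5 * 95.73 = 478.65 L/min
Total = 478.65 + 375.442 = 854.092 L/min

854.092 L/min


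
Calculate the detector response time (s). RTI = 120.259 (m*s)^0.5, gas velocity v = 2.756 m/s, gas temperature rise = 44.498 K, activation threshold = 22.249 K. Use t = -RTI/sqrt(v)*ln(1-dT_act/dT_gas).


dT_act/dT_gas = 0.5
ln(1 - 0.5) = -0.69315
t = -120.259 / sqrt(2.756) * -0.69315 = 50.212 s

50.212 s


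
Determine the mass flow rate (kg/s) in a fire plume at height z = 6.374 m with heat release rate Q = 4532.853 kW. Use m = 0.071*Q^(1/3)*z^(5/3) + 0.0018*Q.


Q^(1/3) = 16.550
z^(5/3) = 21.912
First term = 0.071 * 16.550 * 21.912 = 25.748
Second term = 0.0018 * 4532.853 = 8.1591
m = 33.907 kg/s

33.907 kg/s


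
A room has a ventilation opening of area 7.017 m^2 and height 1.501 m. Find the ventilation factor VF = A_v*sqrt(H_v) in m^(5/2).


sqrt(H_v) = 1.2252
VF = 7.017 * 1.2252 = 8.5969 m^(5/2)

8.5969 m^(5/2)


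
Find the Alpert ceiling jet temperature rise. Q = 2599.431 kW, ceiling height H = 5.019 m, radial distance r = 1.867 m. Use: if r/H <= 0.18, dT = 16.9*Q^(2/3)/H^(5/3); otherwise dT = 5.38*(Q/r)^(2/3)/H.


r/H = 1.867 / 5.019 = 0.37199
r/H > 0.18, so dT = 5.38*(Q/r)^(2/3)/H
Q/r = 1392.3
(Q/r)^(2/3) = 124.69
dT = 5.38 * 124.69 / 5.019 = 133.66 K

133.66 K


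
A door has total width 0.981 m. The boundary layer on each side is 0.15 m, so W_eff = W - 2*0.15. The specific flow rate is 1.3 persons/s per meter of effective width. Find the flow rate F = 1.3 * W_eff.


W_eff = 0.981 - 0.30 = 0.681 m
F = 1.3 * 0.681 = 0.88530 persons/s

0.88530 persons/s


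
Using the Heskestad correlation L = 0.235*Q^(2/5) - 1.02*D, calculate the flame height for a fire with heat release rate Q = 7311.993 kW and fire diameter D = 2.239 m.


Q^(2/5) = 35.125
0.235 * Q^(2/5) = 8.2543
1.02 * D = 2.2838
L = 5.9706 m

5.9706 m


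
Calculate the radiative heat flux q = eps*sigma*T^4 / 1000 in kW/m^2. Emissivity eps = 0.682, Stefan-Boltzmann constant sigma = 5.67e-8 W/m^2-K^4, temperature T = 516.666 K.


T^4 = 7.1259e+10
q = 0.682 * 5.67e-8 * 7.1259e+10 / 1000 = 2.7555 kW/m^2

2.7555 kW/m^2


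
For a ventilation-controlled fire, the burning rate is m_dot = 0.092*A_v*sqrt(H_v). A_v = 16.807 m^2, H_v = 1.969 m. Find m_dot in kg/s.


sqrt(H_v) = 1.4032
m_dot = 0.092 * 16.807 * 1.4032 = 2.1697 kg/s

2.1697 kg/s


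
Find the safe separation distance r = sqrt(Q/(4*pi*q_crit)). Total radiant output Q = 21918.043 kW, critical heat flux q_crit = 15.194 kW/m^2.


4*pi*q_crit = 190.93
Q/(4*pi*q_crit) = 114.79
r = sqrt(114.79) = 10.714 m

10.714 m


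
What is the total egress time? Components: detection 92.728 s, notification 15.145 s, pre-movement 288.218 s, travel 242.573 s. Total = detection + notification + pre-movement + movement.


Total = 92.728 + 15.145 + 288.218 + 242.573 = 638.664 s

638.664 s


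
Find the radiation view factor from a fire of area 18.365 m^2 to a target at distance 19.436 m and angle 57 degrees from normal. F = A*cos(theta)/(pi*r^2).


cos(57 deg) = 0.54464
pi*r^2 = 1186.8
F = 18.365 * 0.54464 / 1186.8 = 0.0084282

0.0084282


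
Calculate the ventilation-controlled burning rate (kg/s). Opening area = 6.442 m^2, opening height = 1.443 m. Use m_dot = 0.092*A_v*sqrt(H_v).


sqrt(H_v) = 1.2012
m_dot = 0.092 * 6.442 * 1.2012 = 0.71194 kg/s

0.71194 kg/s


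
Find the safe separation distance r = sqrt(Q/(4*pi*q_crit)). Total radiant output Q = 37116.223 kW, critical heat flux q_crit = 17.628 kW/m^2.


4*pi*q_crit = 221.52
Q/(4*pi*q_crit) = 167.55
r = sqrt(167.55) = 12.944 m

12.944 m


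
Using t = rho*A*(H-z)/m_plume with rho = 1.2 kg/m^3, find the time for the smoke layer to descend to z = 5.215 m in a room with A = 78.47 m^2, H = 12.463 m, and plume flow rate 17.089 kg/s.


H - z = 7.248 m
t = 1.2 * 78.47 * 7.248 / 17.089 = 39.938 s

39.938 s


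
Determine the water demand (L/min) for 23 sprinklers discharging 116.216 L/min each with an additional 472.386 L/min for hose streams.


Sprinkler demand = 23 * 116.216 = 2672.968 L/min
Total = 2672.968 + 472.386 = 3145.354 L/min

3145.354 L/min


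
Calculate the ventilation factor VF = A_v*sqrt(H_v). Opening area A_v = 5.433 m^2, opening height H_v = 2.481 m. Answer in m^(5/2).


sqrt(H_v) = 1.5751
VF = 5.433 * 1.5751 = 8.5576 m^(5/2)

8.5576 m^(5/2)


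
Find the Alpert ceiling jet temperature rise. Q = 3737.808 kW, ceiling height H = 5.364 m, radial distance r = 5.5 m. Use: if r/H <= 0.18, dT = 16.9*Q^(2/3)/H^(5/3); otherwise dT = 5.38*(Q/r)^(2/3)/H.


r/H = 5.5 / 5.364 = 1.0254
r/H > 0.18, so dT = 5.38*(Q/r)^(2/3)/H
Q/r = 679.60
(Q/r)^(2/3) = 77.298
dT = 5.38 * 77.298 / 5.364 = 77.529 K

77.529 K


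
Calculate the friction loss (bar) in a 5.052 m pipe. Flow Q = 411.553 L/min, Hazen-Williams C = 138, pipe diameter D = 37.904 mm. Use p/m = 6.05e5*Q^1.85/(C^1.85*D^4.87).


Q^1.85 = 68657
C^1.85 = 9094.4
D^4.87 = 4.8775e+07
p/m = 0.093642 bar/m
p_total = 0.093642 * 5.052 = 0.47308 bar

0.47308 bar


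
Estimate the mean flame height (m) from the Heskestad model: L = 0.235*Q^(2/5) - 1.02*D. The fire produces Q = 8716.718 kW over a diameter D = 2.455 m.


Q^(2/5) = 37.683
0.235 * Q^(2/5) = 8.8554
1.02 * D = 2.5041
L = 6.3513 m

6.3513 m


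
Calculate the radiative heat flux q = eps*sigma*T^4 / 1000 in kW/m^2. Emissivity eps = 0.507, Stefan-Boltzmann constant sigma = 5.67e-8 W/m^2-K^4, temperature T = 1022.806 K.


T^4 = 1.0944e+12
q = 0.507 * 5.67e-8 * 1.0944e+12 / 1000 = 31.460 kW/m^2

31.460 kW/m^2


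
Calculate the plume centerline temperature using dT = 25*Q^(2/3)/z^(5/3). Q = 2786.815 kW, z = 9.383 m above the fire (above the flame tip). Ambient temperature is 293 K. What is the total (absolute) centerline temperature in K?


Q^(2/3) = 198.03
z^(5/3) = 41.742
dT = 25 * 198.03 / 41.742 = 118.61 K
T = 293 + 118.61 = 411.61 K

411.61 K


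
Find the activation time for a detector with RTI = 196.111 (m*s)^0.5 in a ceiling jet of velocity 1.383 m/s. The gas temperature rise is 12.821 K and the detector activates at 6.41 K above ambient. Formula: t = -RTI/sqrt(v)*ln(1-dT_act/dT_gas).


dT_act/dT_gas = 0.49996
ln(1 - 0.49996) = -0.69307
t = -196.111 / sqrt(1.383) * -0.69307 = 115.58 s

115.58 s


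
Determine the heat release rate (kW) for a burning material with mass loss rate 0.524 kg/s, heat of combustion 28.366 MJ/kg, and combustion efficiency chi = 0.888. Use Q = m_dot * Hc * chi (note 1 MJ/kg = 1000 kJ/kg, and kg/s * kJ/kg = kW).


Hc = 28.366 MJ/kg = 28.366 * 1000 kJ/kg = 28366 kJ/kg
Q = 0.524 kg/s * 28366 kJ/kg * 0.888 = 13199 kW

13199 kW


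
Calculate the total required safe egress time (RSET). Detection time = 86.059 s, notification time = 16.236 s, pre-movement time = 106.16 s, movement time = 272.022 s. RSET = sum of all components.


Total = 86.059 + 16.236 + 106.16 + 272.022 = 480.477 s

480.477 s


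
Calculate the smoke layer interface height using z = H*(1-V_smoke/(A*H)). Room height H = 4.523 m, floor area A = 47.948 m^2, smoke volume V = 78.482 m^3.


V/(A*H) = 0.36189
1 - 0.36189 = 0.63811
z = 4.523 * 0.63811 = 2.8862 m

2.8862 m


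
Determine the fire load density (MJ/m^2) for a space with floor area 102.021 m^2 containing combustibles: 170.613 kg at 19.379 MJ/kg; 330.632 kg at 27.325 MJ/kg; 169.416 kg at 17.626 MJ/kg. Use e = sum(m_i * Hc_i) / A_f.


Total energy = 170.613*19.379 + 330.632*27.325 + 169.416*17.626
= 3306.309 + 9034.519 + 2986.126
= 15326.96 MJ
e = 15326.96 / 102.021 = 150.23 MJ/m^2

150.23 MJ/m^2


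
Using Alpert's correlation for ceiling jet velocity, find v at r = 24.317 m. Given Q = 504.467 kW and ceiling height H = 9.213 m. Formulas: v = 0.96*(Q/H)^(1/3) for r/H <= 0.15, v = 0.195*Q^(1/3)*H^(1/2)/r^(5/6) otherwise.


r/H = 24.317 / 9.213 = 2.6394
r/H > 0.15, so v = 0.195*Q^(1/3)*H^(1/2)/r^(5/6)
Q^(1/3) = 7.9606
H^(1/2) = 3.0353
r^(5/6) = 14.286
v = 0.195 * 7.9606 * 3.0353 / 14.286 = 0.32980 m/s

0.32980 m/s


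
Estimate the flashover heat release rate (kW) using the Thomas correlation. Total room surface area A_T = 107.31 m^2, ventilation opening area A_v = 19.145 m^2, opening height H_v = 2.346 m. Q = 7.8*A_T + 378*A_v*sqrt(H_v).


7.8*A_T = 837.018
sqrt(H_v) = 1.5317
378*A_v*sqrt(H_v) = 11084
Q = 837.018 + 11084 = 11921 kW

11921 kW


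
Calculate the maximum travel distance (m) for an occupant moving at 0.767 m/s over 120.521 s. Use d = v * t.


d = 0.767 * 120.521 = 92.440 m

92.440 m


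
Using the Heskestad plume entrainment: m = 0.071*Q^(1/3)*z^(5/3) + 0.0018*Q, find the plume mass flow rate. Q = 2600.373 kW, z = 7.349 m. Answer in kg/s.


Q^(1/3) = 13.751
z^(5/3) = 27.779
First term = 0.071 * 13.751 * 27.779 = 27.122
Second term = 0.0018 * 2600.373 = 4.6807
m = 31.802 kg/s

31.802 kg/s


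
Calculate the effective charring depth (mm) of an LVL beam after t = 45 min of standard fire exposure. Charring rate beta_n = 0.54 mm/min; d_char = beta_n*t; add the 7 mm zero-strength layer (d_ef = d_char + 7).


d_char = 0.54 * 45 = 24.3 mm
d_ef = 24.3 + 1.0*7 = 31.3 mm

31.3 mm


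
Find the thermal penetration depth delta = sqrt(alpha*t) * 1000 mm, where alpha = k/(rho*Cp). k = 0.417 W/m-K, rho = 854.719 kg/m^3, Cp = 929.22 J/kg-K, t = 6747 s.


alpha = 0.417 / (854.719 * 929.22) = 5.2504e-07 m^2/s
alpha * t = 0.0035425
delta = sqrt(0.0035425) * 1000 = 59.519 mm

59.519 mm


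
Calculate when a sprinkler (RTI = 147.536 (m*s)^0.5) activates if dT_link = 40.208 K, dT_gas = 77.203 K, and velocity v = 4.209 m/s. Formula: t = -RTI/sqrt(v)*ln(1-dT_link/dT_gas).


dT_link/dT_gas = 0.52081
ln(1 - 0.52081) = -0.73566
t = -147.536 / sqrt(4.209) * -0.73566 = 52.903 s

52.903 s


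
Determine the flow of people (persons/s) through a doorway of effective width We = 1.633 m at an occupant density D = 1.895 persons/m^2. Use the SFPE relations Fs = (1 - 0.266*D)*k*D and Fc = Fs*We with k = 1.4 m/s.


1 - 0.266*D = 1 - 0.266*1.895 = 0.49593
Fs = 0.49593 * 1.4 * 1.895 = 1.3157 persons/(s*m)
Fc = 1.3157 * 1.633 = 2.1485 persons/s

2.1485 persons/s


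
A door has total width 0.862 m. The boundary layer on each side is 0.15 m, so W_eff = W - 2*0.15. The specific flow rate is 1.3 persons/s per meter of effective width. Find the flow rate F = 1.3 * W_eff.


W_eff = 0.862 - 0.30 = 0.562 m
F = 1.3 * 0.562 = 0.73060 persons/s

0.73060 persons/s


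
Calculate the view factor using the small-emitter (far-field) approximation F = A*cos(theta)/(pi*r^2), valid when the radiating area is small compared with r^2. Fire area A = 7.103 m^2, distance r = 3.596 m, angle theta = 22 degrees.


cos(22 deg) = 0.92718
pi*r^2 = 40.625
F = 7.103 * 0.92718 / 40.625 = 0.16211

0.16211


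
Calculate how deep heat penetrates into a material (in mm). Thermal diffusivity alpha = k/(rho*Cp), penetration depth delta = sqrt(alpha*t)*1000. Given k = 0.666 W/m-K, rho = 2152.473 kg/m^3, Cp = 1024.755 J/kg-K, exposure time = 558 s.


alpha = 0.666 / (2152.473 * 1024.755) = 3.0194e-07 m^2/s
alpha * t = 0.00016848
delta = sqrt(0.00016848) * 1000 = 12.980 mm

12.980 mm


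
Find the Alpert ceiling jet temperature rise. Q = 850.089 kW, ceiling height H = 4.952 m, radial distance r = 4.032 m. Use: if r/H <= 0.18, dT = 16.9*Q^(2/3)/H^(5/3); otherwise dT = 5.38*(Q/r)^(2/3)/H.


r/H = 4.032 / 4.952 = 0.81422
r/H > 0.18, so dT = 5.38*(Q/r)^(2/3)/H
Q/r = 210.84
(Q/r)^(2/3) = 35.424
dT = 5.38 * 35.424 / 4.952 = 38.486 K

38.486 K


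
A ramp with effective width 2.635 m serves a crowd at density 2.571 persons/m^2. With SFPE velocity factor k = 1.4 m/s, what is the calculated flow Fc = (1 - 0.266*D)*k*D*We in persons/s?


1 - 0.266*D = 1 - 0.266*2.571 = 0.31611
Fs = 0.31611 * 1.4 * 2.571 = 1.1378 persons/(s*m)
Fc = 1.1378 * 2.635 = 2.9982 persons/s

2.9982 persons/s


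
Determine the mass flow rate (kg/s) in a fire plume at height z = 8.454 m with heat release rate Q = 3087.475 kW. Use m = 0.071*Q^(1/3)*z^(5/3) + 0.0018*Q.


Q^(1/3) = 14.561
z^(5/3) = 35.084
First term = 0.071 * 14.561 * 35.084 = 36.271
Second term = 0.0018 * 3087.475 = 5.5575
m = 41.829 kg/s

41.829 kg/s


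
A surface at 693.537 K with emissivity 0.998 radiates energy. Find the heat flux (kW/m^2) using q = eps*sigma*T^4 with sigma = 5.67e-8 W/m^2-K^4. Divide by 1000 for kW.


T^4 = 2.3135e+11
q = 0.998 * 5.67e-8 * 2.3135e+11 / 1000 = 13.092 kW/m^2

13.092 kW/m^2


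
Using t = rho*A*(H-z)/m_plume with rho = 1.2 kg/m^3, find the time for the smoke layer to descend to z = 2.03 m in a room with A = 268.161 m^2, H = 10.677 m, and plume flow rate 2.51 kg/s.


H - z = 8.647 m
t = 1.2 * 268.161 * 8.647 / 2.51 = 1108.6 s

1108.6 s


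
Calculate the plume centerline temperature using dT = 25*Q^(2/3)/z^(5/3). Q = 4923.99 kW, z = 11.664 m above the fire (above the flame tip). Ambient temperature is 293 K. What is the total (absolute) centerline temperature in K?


Q^(2/3) = 289.43
z^(5/3) = 59.990
dT = 25 * 289.43 / 59.990 = 120.62 K
T = 293 + 120.62 = 413.62 K

413.62 K


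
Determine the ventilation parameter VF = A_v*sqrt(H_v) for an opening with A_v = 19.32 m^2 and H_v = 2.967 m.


sqrt(H_v) = 1.7225
VF = 19.32 * 1.7225 = 33.279 m^(5/2)

33.279 m^(5/2)


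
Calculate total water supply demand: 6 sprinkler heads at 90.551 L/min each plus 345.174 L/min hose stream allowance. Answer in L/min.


Sprinkler demand = 6 * 90.551 = 543.306 L/min
Total = 543.306 + 345.174 = 888.48 L/min

888.48 L/min


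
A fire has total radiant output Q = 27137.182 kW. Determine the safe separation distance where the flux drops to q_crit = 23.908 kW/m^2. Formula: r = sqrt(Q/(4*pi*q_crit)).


4*pi*q_crit = 300.44
Q/(4*pi*q_crit) = 90.326
r = sqrt(90.326) = 9.5040 m

9.5040 m


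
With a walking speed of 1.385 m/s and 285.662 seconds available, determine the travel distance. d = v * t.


d = 1.385 * 285.662 = 395.64 m

395.64 m


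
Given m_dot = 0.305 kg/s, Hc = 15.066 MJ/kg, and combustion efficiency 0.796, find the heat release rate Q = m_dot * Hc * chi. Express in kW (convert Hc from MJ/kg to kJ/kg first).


Hc = 15.066 MJ/kg = 15.066 * 1000 kJ/kg = 15066 kJ/kg
Q = 0.305 kg/s * 15066 kJ/kg * 0.796 = 3657.7 kW

3657.7 kW


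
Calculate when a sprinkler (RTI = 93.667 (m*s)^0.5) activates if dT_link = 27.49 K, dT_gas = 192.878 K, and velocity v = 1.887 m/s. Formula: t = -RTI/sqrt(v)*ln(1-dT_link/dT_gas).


dT_link/dT_gas = 0.14253
ln(1 - 0.14253) = -0.15376
t = -93.667 / sqrt(1.887) * -0.15376 = 10.485 s

10.485 s


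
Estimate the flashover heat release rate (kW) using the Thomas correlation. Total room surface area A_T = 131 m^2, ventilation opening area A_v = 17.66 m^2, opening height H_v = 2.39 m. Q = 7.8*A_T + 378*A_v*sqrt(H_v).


7.8*A_T = 1021.8
sqrt(H_v) = 1.5460
378*A_v*sqrt(H_v) = 10320
Q = 1021.8 + 10320 = 11342 kW

11342 kW


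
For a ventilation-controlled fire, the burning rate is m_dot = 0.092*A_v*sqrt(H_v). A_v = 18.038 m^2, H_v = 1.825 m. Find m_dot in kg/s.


sqrt(H_v) = 1.3509
m_dot = 0.092 * 18.038 * 1.3509 = 2.2419 kg/s

2.2419 kg/s


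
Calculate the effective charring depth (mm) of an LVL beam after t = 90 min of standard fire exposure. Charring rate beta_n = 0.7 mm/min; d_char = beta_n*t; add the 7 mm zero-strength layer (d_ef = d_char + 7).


d_char = 0.7 * 90 = 63 mm
d_ef = 63 + 1.0*7 = 70 mm

70 mm


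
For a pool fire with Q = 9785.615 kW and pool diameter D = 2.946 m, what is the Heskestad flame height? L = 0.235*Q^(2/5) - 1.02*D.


Q^(2/5) = 39.467
0.235 * Q^(2/5) = 9.2748
1.02 * D = 3.0049
L = 6.2698 m

6.2698 m


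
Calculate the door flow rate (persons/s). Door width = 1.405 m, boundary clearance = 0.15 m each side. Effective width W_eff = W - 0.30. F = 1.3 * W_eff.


W_eff = 1.405 - 0.30 = 1.105 m
F = 1.3 * 1.105 = 1.4365 persons/s

1.4365 persons/s


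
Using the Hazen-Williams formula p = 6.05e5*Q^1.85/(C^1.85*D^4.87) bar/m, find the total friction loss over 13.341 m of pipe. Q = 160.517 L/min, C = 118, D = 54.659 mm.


Q^1.85 = 12029
C^1.85 = 6807.4
D^4.87 = 2.9001e+08
p/m = 0.0036862 bar/m
p_total = 0.0036862 * 13.341 = 0.049177 bar

0.049177 bar


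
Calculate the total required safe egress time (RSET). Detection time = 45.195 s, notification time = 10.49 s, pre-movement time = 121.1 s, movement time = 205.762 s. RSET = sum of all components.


Total = 45.195 + 10.49 + 121.1 + 205.762 = 382.547 s

382.547 s


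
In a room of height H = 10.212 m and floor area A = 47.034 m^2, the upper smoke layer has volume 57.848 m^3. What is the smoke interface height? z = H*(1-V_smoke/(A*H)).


V/(A*H) = 0.12044
1 - 0.12044 = 0.87956
z = 10.212 * 0.87956 = 8.9821 m

8.9821 m


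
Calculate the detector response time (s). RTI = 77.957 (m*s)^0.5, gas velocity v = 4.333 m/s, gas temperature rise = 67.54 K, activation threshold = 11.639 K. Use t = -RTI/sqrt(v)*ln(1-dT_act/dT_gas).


dT_act/dT_gas = 0.17233
ln(1 - 0.17233) = -0.18914
t = -77.957 / sqrt(4.333) * -0.18914 = 7.0834 s

7.0834 s


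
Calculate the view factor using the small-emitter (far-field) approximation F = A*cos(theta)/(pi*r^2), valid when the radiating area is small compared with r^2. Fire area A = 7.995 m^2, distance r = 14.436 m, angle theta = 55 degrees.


cos(55 deg) = 0.57358
pi*r^2 = 654.70
F = 7.995 * 0.57358 / 654.70 = 0.0070043

0.0070043


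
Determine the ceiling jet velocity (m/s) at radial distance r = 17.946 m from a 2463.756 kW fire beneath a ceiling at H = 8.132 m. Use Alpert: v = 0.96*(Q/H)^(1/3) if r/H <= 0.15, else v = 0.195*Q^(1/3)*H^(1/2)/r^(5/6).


r/H = 17.946 / 8.132 = 2.2068
r/H > 0.15, so v = 0.195*Q^(1/3)*H^(1/2)/r^(5/6)
Q^(1/3) = 13.506
H^(1/2) = 2.8517
r^(5/6) = 11.091
v = 0.195 * 13.506 * 2.8517 / 11.091 = 0.67716 m/s

0.67716 m/s


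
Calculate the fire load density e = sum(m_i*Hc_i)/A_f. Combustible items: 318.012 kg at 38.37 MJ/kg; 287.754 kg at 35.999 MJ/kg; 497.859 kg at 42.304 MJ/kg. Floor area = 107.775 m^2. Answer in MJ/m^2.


Total energy = 318.012*38.37 + 287.754*35.999 + 497.859*42.304
= 12202.12 + 10358.86 + 21061.43
= 43622.40 MJ
e = 43622.40 / 107.775 = 404.75 MJ/m^2

404.75 MJ/m^2


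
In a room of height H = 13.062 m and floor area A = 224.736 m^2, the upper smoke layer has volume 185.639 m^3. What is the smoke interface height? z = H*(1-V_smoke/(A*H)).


V/(A*H) = 0.063239
1 - 0.063239 = 0.93676
z = 13.062 * 0.93676 = 12.236 m

12.236 m


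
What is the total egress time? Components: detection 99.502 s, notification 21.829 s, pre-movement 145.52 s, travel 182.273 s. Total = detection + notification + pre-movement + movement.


Total = 99.502 + 21.829 + 145.52 + 182.273 = 449.124 s

449.124 s


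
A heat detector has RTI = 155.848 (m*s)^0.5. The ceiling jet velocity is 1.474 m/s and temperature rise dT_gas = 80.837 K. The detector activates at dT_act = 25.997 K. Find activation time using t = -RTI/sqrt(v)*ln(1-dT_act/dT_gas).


dT_act/dT_gas = 0.32160
ln(1 - 0.32160) = -0.38801
t = -155.848 / sqrt(1.474) * -0.38801 = 49.808 s

49.808 s


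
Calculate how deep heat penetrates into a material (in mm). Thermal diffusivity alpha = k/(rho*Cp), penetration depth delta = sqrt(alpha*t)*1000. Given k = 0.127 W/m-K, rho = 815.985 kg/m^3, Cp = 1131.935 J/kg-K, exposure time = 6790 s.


alpha = 0.127 / (815.985 * 1131.935) = 1.3750e-07 m^2/s
alpha * t = 0.00093362
delta = sqrt(0.00093362) * 1000 = 30.555 mm

30.555 mm


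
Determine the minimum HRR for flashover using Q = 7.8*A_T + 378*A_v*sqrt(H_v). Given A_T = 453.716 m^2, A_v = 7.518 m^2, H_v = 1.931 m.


7.8*A_T = 3539.0
sqrt(H_v) = 1.3896
378*A_v*sqrt(H_v) = 3949.0
Q = 3539.0 + 3949.0 = 7488.0 kW

7488.0 kW


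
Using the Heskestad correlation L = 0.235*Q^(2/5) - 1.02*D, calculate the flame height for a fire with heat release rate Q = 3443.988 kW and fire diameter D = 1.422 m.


Q^(2/5) = 25.991
0.235 * Q^(2/5) = 6.1079
1.02 * D = 1.4504
L = 4.6575 m

4.6575 m


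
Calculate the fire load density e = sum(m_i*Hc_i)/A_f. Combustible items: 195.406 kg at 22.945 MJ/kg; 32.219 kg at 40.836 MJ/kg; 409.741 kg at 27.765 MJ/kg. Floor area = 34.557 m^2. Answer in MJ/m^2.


Total energy = 195.406*22.945 + 32.219*40.836 + 409.741*27.765
= 4483.591 + 1315.695 + 11376.46
= 17175.74 MJ
e = 17175.74 / 34.557 = 497.03 MJ/m^2

497.03 MJ/m^2


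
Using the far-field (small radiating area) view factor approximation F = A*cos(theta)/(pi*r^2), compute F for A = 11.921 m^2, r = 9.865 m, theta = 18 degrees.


cos(18 deg) = 0.95106
pi*r^2 = 305.73
F = 11.921 * 0.95106 / 305.73 = 0.037083

0.037083


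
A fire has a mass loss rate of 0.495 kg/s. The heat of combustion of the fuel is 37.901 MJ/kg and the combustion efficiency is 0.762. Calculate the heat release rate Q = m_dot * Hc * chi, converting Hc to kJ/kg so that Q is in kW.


Hc = 37.901 MJ/kg = 37.901 * 1000 kJ/kg = 37901 kJ/kg
Q = 0.495 kg/s * 37901 kJ/kg * 0.762 = 14296 kW

14296 kW


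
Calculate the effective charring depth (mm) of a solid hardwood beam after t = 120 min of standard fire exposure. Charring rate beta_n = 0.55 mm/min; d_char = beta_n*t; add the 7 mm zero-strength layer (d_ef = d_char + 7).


d_char = 0.55 * 120 = 66 mm
d_ef = 66 + 1.0*7 = 73 mm

73 mm


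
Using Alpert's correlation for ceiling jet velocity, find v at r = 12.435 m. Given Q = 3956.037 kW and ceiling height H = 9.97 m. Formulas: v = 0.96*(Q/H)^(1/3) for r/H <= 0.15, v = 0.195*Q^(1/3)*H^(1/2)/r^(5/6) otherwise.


r/H = 12.435 / 9.97 = 1.2472
r/H > 0.15, so v = 0.195*Q^(1/3)*H^(1/2)/r^(5/6)
Q^(1/3) = 15.816
H^(1/2) = 3.1575
r^(5/6) = 8.1697
v = 0.195 * 15.816 * 3.1575 / 8.1697 = 1.1920 m/s

1.1920 m/s


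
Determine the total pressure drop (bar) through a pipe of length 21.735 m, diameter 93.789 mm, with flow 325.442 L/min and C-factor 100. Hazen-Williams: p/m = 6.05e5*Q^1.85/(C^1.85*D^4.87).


Q^1.85 = 44471
C^1.85 = 5011.9
D^4.87 = 4.0214e+09
p/m = 0.0013349 bar/m
p_total = 0.0013349 * 21.735 = 0.029014 bar

0.029014 bar


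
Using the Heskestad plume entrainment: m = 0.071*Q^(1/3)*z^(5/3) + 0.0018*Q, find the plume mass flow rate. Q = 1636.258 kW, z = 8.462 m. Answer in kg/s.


Q^(1/3) = 11.784
z^(5/3) = 35.139
First term = 0.071 * 11.784 * 35.139 = 29.399
Second term = 0.0018 * 1636.258 = 2.9453
m = 32.344 kg/s

32.344 kg/s


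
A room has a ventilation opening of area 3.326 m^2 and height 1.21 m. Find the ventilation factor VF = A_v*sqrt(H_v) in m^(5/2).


sqrt(H_v) = 1.1
VF = 3.326 * 1.1 = 3.6586 m^(5/2)

3.6586 m^(5/2)


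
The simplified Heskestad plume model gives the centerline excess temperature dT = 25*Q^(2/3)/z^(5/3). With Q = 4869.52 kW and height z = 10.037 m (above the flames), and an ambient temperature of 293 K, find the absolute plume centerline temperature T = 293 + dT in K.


Q^(2/3) = 287.29
z^(5/3) = 46.702
dT = 25 * 287.29 / 46.702 = 153.79 K
T = 293 + 153.79 = 446.79 K

446.79 K


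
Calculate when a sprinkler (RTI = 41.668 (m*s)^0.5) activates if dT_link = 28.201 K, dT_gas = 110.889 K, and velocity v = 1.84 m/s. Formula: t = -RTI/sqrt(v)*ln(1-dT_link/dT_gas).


dT_link/dT_gas = 0.25432
ln(1 - 0.25432) = -0.29346
t = -41.668 / sqrt(1.84) * -0.29346 = 9.0144 s

9.0144 s


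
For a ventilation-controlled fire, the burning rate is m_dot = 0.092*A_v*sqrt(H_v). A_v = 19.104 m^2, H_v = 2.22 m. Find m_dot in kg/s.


sqrt(H_v) = 1.4900
m_dot = 0.092 * 19.104 * 1.4900 = 2.6187 kg/s

2.6187 kg/s


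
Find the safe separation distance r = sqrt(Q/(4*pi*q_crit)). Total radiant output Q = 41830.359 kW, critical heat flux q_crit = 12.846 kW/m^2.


4*pi*q_crit = 161.43
Q/(4*pi*q_crit) = 259.13
r = sqrt(259.13) = 16.097 m

16.097 m


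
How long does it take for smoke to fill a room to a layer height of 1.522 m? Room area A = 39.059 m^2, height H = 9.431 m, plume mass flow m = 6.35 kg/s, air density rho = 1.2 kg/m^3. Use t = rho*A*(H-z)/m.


H - z = 7.909 m
t = 1.2 * 39.059 * 7.909 / 6.35 = 58.378 s

58.378 s


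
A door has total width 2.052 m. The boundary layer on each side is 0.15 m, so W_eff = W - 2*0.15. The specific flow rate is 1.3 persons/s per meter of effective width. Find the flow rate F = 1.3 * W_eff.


W_eff = 2.052 - 0.30 = 1.752 m
F = 1.3 * 1.752 = 2.2776 persons/s

2.2776 persons/s


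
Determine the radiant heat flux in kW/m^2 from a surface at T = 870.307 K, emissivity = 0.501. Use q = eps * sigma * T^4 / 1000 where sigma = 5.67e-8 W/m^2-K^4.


T^4 = 5.7371e+11
q = 0.501 * 5.67e-8 * 5.7371e+11 / 1000 = 16.297 kW/m^2

16.297 kW/m^2


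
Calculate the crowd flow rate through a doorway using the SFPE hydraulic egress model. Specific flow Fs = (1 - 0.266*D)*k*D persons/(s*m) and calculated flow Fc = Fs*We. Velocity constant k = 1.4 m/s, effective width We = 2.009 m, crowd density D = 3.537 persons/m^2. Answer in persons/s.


1 - 0.266*D = 1 - 0.266*3.537 = 0.059158
Fs = 0.059158 * 1.4 * 3.537 = 0.29294 persons/(s*m)
Fc = 0.29294 * 2.009 = 0.58851 persons/s

0.58851 persons/s


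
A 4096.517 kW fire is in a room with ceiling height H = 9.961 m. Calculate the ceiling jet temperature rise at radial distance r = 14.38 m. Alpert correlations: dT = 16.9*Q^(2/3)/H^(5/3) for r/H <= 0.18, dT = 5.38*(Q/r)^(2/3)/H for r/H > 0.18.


r/H = 14.38 / 9.961 = 1.4436
r/H > 0.18, so dT = 5.38*(Q/r)^(2/3)/H
Q/r = 284.88
(Q/r)^(2/3) = 43.295
dT = 5.38 * 43.295 / 9.961 = 23.384 K

23.384 K


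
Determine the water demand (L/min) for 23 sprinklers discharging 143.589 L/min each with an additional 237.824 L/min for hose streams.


Sprinkler demand = 23 * 143.589 = 3302.547 L/min
Total = 3302.547 + 237.824 = 3540.371 L/min

3540.371 L/min


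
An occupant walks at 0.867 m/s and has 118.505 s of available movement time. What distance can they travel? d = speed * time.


d = 0.867 * 118.505 = 102.74 m

102.74 m


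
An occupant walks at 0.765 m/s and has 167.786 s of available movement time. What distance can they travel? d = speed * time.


d = 0.765 * 167.786 = 128.36 m

128.36 m


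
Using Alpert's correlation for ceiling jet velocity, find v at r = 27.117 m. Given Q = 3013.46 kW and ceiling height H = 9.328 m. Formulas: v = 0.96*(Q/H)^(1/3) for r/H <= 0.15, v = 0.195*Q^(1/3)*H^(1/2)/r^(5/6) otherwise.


r/H = 27.117 / 9.328 = 2.9071
r/H > 0.15, so v = 0.195*Q^(1/3)*H^(1/2)/r^(5/6)
Q^(1/3) = 14.444
H^(1/2) = 3.0542
r^(5/6) = 15.645
v = 0.195 * 14.444 * 3.0542 / 15.645 = 0.54986 m/s

0.54986 m/s


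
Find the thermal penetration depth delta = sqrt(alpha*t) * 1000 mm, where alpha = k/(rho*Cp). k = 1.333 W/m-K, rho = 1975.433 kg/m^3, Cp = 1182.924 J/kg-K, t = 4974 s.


alpha = 1.333 / (1975.433 * 1182.924) = 5.7044e-07 m^2/s
alpha * t = 0.0028374
delta = sqrt(0.0028374) * 1000 = 53.267 mm

53.267 mm


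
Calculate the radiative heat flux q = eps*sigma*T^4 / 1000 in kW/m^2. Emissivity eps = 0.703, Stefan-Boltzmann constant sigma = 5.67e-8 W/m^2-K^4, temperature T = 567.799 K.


T^4 = 1.0394e+11
q = 0.703 * 5.67e-8 * 1.0394e+11 / 1000 = 4.1430 kW/m^2

4.1430 kW/m^2


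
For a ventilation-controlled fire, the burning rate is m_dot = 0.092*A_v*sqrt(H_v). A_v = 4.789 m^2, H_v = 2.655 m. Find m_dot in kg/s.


sqrt(H_v) = 1.6294
m_dot = 0.092 * 4.789 * 1.6294 = 0.71790 kg/s

0.71790 kg/s


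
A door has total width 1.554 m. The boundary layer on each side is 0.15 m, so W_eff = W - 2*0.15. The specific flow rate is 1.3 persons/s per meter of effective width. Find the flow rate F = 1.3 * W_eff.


W_eff = 1.554 - 0.30 = 1.254 m
F = 1.3 * 1.254 = 1.6302 persons/s

1.6302 persons/s


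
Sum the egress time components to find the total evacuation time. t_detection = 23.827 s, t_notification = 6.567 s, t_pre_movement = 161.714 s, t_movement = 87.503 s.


Total = 23.827 + 6.567 + 161.714 + 87.503 = 279.611 s

279.611 s


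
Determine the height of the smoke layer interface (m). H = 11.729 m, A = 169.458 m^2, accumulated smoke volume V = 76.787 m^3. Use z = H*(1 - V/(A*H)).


V/(A*H) = 0.038634
1 - 0.038634 = 0.96137
z = 11.729 * 0.96137 = 11.276 m

11.276 m


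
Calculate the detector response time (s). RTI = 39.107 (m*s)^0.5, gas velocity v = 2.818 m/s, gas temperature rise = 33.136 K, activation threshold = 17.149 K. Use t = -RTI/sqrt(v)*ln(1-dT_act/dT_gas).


dT_act/dT_gas = 0.51753
ln(1 - 0.51753) = -0.72884
t = -39.107 / sqrt(2.818) * -0.72884 = 16.979 s

16.979 s
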